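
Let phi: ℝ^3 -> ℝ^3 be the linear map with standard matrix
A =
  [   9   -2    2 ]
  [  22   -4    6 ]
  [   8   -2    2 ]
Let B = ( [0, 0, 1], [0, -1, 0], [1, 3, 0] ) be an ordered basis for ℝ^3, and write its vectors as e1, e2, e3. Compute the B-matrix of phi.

[[2, 2, 2], [0, 2, -1], [2, 2, 3]]

Let P have columns e1, ..., e3. Then [phi]_B = P^(-1) A P.
Here det P = 1, so P^(-1) is integer; computing A P first and then P^(-1)(A P) gives [[2, 2, 2], [0, 2, -1], [2, 2, 3]].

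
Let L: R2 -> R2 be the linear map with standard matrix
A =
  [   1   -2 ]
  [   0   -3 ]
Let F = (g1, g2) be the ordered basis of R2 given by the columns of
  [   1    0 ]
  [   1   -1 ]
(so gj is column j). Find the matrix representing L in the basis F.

[[-1, 2], [2, -1]]

The j-th column of [L]_F is [L(gj)]_F.
L(g1) = A g1 = [-1, -3] = -g1 + 2g2, so column 1 is [-1, 2].
Repeating for g2 and assembling the columns gives [[-1, 2], [2, -1]].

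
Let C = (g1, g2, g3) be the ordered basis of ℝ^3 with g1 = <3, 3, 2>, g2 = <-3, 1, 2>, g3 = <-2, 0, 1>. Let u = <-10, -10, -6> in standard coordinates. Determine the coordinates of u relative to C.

<-3, -1, 2>

Write u = c_1 g1 + ... + c_3 g3 and solve for the c_i.
Solving this 3x3 system gives c = (-3, -1, 2).
Check: -3g1 - g2 + 2g3 = <-10, -10, -6>.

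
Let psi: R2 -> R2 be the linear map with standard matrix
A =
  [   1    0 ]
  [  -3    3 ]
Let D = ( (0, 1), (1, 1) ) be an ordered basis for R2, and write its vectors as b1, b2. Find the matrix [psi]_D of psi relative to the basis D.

[[3, -1], [0, 1]]

With P the matrix whose columns are b1, b2, [psi]_D = P^(-1) A P.
Column by column: psi(b1) = A b1 = (0, 3); its D-coordinates (3, 0) give column 1.
Continuing for each basis vector yields [psi]_D = [[3, -1], [0, 1]].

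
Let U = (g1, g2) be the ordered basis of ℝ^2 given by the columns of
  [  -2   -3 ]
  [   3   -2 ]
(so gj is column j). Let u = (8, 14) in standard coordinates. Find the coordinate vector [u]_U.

(2, -4)

[u]_U is the unique c with M c = u, where M has columns g1, g2.
System: -2c_1 - 3c_2 = 8, 3c_1 - 2c_2 = 14; solving gives c_1 = 2, c_2 = -4.
Check: 2g1 - 4g2 = (8, 14).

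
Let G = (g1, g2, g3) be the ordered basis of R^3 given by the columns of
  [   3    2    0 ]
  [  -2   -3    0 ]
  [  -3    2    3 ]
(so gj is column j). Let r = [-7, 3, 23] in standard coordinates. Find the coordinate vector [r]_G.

[r]_G is the unique c with M c = r, where M has columns g1, ..., g3.
Row-reducing the augmented matrix [M | r] gives c = (-3, 1, 4).
Check: -3g1 + g2 + 4g3 = [-7, 3, 23].

[-3, 1, 4]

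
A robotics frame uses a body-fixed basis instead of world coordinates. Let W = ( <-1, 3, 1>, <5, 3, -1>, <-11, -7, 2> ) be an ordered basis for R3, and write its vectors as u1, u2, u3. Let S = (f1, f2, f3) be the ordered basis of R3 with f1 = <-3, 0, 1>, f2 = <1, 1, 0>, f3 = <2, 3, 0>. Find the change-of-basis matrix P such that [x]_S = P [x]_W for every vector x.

Take x = uj: its W-coordinates are the j-th standard unit vector, so P e_j — column j of P — equals [uj]_S.
u1 = f1 + 0·f2 + f3, giving column 1 = <1, 0, 1>; repeating for each j gives P = [[1, -1, 2], [0, 0, -1], [1, 1, -2]].

[[1, -1, 2], [0, 0, -1], [1, 1, -2]]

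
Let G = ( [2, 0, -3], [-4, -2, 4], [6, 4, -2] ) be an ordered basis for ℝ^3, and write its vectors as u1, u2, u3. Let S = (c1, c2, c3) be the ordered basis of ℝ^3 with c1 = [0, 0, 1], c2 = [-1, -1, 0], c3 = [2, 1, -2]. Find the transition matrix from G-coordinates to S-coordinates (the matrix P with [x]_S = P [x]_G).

Take x = uj: its G-coordinates are the j-th standard unit vector, so P e_j — column j of P — equals [uj]_S.
u1 = c1 + 2c2 + 2c3, giving column 1 = [1, 2, 2]; repeating for each j gives P = [[1, 0, 2], [2, 0, -2], [2, -2, 2]].

[[1, 0, 2], [2, 0, -2], [2, -2, 2]]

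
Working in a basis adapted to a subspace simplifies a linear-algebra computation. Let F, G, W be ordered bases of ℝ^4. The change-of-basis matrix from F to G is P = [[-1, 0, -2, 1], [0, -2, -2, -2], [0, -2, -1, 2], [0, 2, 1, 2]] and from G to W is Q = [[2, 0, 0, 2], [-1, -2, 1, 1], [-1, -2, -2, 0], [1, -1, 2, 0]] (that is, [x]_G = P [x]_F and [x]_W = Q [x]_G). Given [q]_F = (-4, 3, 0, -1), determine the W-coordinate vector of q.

Composing the changes, [q]_W = Q P [q]_F.
Q P = [[-2, 4, -2, 6], [1, 4, 6, 7], [1, 8, 8, -1], [-1, -2, -2, 7]]; applying this to (-4, 3, 0, -1) gives (14, 1, 21, -9).

(14, 1, 21, -9)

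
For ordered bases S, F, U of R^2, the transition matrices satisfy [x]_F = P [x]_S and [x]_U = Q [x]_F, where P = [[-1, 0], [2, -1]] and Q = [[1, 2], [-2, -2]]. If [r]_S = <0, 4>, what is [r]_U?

<-8, 8>

Apply P to get F-coordinates <0, -4>, then Q to get U-coordinates.
The result is [r]_U = <-8, 8>.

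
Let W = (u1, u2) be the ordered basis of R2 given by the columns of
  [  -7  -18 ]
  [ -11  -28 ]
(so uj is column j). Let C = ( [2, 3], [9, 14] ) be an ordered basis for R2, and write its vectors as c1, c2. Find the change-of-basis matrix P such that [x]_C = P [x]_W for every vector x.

[[1, 0], [-1, -2]]

Column j of P is [uj]_C, since P maps W-coordinates to C-coordinates.
Expressing u1 in C: u1 = c1 - c2, so column 1 of P is [1, -1].
Doing the same for each uj gives P = [[1, 0], [-1, -2]].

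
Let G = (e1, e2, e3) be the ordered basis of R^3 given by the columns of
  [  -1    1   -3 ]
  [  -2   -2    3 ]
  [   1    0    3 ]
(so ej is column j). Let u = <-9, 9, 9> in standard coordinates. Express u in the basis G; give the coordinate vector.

<0, 0, 3>

Write u = c_1 e1 + ... + c_3 e3 and solve for the c_i.
Solving this 3x3 system gives c = (0, 0, 3).
Check: 0·e1 + 0·e2 + 3e3 = <-9, 9, 9>.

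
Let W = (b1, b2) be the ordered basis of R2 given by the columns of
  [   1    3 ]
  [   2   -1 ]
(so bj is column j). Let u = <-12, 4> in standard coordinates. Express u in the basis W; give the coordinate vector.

<0, -4>

[u]_W is the unique c with M c = u, where M has columns b1, b2.
System: c_1 + 3c_2 = -12, 2c_1 - c_2 = 4; solving gives c_1 = 0, c_2 = -4.
Check: 0·b1 - 4b2 = <-12, 4>.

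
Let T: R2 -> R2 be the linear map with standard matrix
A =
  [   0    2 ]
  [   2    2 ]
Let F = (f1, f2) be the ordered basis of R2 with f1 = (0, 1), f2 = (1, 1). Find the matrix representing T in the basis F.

[[0, 2], [2, 2]]

The j-th column of [T]_F is [T(fj)]_F.
T(f1) = A f1 = (2, 2) = 0·f1 + 2f2, so column 1 is (0, 2).
Repeating for f2 and assembling the columns gives [[0, 2], [2, 2]].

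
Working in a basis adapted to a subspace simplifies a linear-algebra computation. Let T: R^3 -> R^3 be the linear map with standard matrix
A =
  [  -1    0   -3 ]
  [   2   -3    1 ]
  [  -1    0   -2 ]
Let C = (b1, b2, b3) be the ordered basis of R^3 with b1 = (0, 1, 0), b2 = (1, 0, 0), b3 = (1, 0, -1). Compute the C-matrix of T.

With P the matrix whose columns are b1, ..., b3, [T]_C = P^(-1) A P.
Column by column: T(b1) = A b1 = (0, -3, 0); its C-coordinates (-3, 0, 0) give column 1.
Continuing for each basis vector yields [T]_C = [[-3, 2, 1], [0, -2, 3], [0, 1, -1]].

[[-3, 2, 1], [0, -2, 3], [0, 1, -1]]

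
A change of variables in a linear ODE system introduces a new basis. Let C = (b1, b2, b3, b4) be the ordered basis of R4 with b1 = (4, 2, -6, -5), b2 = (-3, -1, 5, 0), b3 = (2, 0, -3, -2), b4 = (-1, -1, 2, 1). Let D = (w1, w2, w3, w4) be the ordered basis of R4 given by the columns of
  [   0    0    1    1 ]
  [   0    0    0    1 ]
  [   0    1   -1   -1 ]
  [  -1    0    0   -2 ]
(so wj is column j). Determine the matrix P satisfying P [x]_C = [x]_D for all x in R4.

Let M have columns bj and N have columns wj. Then for every x, N [x]_D = x = M [x]_C, so P = N^(-1) M.
Since det N = 1, N^(-1) has integer entries; multiplying gives P = [[1, 2, 2, 1], [-2, 2, -1, 1], [2, -2, 2, 0], [2, -1, 0, -1]].

[[1, 2, 2, 1], [-2, 2, -1, 1], [2, -2, 2, 0], [2, -1, 0, -1]]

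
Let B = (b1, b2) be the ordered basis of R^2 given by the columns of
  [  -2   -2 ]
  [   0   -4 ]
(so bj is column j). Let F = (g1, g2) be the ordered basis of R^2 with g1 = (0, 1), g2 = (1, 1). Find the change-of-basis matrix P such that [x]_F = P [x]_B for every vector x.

Let M have columns bj and N have columns gj. Then for every x, N [x]_F = x = M [x]_B, so P = N^(-1) M.
Since det N = -1, N^(-1) has integer entries; multiplying gives P = [[2, -2], [-2, -2]].

[[2, -2], [-2, -2]]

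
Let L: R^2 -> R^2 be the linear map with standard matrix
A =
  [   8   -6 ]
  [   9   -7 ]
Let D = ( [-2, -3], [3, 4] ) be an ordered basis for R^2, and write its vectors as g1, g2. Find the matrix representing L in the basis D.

With P the matrix whose columns are g1, g2, [L]_D = P^(-1) A P.
Column by column: L(g1) = A g1 = [2, 3]; its D-coordinates [-1, 0] give column 1.
Continuing for each basis vector yields [L]_D = [[-1, 3], [0, 2]].

[[-1, 3], [0, 2]]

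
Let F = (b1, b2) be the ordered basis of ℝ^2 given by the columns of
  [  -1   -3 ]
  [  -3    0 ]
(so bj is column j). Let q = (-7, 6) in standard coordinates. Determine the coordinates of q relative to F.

(-2, 3)

We seek scalars with c_1 b1 + c_2 b2 = q; equivalently solve M c = q where the columns of M are b1, b2.
System: -c_1 - 3c_2 = -7, -3c_1 + 0c_2 = 6; solving gives c_1 = -2, c_2 = 3.
Check: -2b1 + 3b2 = (-7, 6).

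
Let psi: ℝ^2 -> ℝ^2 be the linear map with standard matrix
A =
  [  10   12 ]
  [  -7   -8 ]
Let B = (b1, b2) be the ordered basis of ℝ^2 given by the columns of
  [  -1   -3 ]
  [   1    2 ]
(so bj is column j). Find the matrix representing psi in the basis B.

Let P have columns b1, b2. Then [psi]_B = P^(-1) A P.
Here det P = 1, so P^(-1) is integer; computing A P first and then P^(-1)(A P) gives [[1, 3], [-1, 1]].

[[1, 3], [-1, 1]]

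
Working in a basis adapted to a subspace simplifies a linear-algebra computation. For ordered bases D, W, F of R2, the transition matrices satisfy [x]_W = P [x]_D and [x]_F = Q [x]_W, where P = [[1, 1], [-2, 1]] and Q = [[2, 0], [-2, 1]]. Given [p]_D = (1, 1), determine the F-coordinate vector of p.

(4, -5)

Apply P to get W-coordinates (2, -1), then Q to get F-coordinates.
The result is [p]_F = (4, -5).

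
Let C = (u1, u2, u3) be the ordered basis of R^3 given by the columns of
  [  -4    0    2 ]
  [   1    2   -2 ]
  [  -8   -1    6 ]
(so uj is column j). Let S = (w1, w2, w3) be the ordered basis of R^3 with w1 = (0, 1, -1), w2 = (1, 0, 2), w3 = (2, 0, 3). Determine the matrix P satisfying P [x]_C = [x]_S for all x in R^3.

[[1, 2, -2], [-2, 2, 2], [-1, -1, 0]]

Column j of P is [uj]_S, since P maps C-coordinates to S-coordinates.
Expressing u1 in S: u1 = w1 - 2w2 - w3, so column 1 of P is (1, -2, -1).
Doing the same for each uj gives P = [[1, 2, -2], [-2, 2, 2], [-1, -1, 0]].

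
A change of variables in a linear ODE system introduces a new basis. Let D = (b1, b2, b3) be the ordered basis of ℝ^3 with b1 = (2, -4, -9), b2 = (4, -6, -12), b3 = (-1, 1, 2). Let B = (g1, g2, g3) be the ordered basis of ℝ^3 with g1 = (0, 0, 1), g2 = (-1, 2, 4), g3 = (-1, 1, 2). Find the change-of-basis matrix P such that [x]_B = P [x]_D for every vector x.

Let M have columns bj and N have columns gj. Then for every x, N [x]_B = x = M [x]_D, so P = N^(-1) M.
Since det N = 1, N^(-1) has integer entries; multiplying gives P = [[-1, 0, 0], [-2, -2, 0], [0, -2, 1]].

[[-1, 0, 0], [-2, -2, 0], [0, -2, 1]]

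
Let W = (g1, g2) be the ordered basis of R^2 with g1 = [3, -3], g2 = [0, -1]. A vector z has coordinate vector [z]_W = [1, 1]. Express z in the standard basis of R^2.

The coordinates say z = g1 + g2; adding the scaled basis vectors gives [3, -4].

[3, -4]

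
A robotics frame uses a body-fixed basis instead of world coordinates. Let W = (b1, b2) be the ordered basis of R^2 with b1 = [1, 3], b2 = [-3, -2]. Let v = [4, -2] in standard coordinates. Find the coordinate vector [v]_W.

[v]_W is the unique c with M c = v, where M has columns b1, b2.
System: c_1 - 3c_2 = 4, 3c_1 - 2c_2 = -2; solving gives c_1 = -2, c_2 = -2.
Check: -2b1 - 2b2 = [4, -2].

[-2, -2]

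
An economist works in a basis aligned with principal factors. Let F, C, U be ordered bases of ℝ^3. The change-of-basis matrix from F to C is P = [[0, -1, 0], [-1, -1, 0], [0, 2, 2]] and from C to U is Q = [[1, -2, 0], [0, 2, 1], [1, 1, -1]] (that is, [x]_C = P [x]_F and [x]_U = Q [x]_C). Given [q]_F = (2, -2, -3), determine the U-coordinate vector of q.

First [q]_C = P [q]_F = (2, 0, -10).
Then [q]_U = Q [q]_C = (2, -10, 12).

(2, -10, 12)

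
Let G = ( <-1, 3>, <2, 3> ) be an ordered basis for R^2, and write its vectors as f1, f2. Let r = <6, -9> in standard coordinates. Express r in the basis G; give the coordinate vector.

We seek scalars with c_1 f1 + c_2 f2 = r; equivalently solve M c = r where the columns of M are f1, f2.
System: -c_1 + 2c_2 = 6, 3c_1 + 3c_2 = -9; solving gives c_1 = -4, c_2 = 1.
Check: -4f1 + f2 = <6, -9>.

<-4, 1>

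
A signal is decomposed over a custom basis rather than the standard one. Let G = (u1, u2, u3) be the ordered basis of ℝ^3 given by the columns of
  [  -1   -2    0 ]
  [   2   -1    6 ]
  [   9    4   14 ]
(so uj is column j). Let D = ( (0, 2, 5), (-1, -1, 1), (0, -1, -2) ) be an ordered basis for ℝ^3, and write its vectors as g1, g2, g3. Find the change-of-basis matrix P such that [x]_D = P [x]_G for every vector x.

Let M have columns uj and N have columns gj. Then for every x, N [x]_D = x = M [x]_G, so P = N^(-1) M.
Since det N = 1, N^(-1) has integer entries; multiplying gives P = [[2, 0, 2], [1, 2, 0], [1, -1, -2]].

[[2, 0, 2], [1, 2, 0], [1, -1, -2]]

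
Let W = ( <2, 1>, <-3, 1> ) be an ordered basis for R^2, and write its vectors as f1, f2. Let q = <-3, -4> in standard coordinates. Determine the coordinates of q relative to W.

<-3, -1>

[q]_W is the unique c with M c = q, where M has columns f1, f2.
System: 2c_1 - 3c_2 = -3, c_1 + c_2 = -4; solving gives c_1 = -3, c_2 = -1.
Check: -3f1 - f2 = <-3, -4>.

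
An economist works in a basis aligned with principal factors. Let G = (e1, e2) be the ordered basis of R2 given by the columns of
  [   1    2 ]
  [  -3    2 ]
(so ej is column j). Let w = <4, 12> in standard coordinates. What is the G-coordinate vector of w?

<-2, 3>

[w]_G is the unique c with M c = w, where M has columns e1, e2.
System: c_1 + 2c_2 = 4, -3c_1 + 2c_2 = 12; solving gives c_1 = -2, c_2 = 3.
Check: -2e1 + 3e2 = <4, 12>.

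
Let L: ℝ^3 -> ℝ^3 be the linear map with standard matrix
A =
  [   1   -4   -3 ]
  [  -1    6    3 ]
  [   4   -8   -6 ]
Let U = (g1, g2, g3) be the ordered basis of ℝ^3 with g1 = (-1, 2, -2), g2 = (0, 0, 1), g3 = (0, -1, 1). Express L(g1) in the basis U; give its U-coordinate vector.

Column 1 of [L]_U is the U-coordinate vector of L(g1).
In standard coordinates L(g1) = A g1 = (-3, 7, -8).
Converting to U: (-3, 7, -8) = 3g1 - g2 - g3, so the coordinate vector is (3, -1, -1).

(3, -1, -1)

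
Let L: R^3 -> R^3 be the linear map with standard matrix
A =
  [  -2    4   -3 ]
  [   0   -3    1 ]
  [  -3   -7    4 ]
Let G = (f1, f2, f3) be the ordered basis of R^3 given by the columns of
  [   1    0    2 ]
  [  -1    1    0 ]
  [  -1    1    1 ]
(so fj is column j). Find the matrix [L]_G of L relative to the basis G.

The j-th column of [L]_G is [L(fj)]_G.
L(f1) = A f1 = <-3, 2, 0> = f1 + 3f2 - 2f3, so column 1 is <1, 3, -2>.
Repeating for f2, f3 and assembling the columns gives [[1, 3, -1], [3, 1, 0], [-2, -1, -3]].

[[1, 3, -1], [3, 1, 0], [-2, -1, -3]]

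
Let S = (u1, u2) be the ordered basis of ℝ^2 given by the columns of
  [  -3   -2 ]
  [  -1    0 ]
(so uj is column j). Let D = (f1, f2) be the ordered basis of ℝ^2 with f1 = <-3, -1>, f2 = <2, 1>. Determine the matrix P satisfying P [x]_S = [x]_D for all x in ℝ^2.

[[1, 2], [0, 2]]

Column j of P is [uj]_D, since P maps S-coordinates to D-coordinates.
Expressing u1 in D: u1 = f1 + 0·f2, so column 1 of P is <1, 0>.
Doing the same for each uj gives P = [[1, 2], [0, 2]].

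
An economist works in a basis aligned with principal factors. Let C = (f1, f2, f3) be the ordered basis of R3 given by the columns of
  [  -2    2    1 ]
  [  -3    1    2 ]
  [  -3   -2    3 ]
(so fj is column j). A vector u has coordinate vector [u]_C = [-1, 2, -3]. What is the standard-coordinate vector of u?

[3, -1, -10]

The coordinates say u = -f1 + 2f2 - 3f3; adding the scaled basis vectors gives [3, -1, -10].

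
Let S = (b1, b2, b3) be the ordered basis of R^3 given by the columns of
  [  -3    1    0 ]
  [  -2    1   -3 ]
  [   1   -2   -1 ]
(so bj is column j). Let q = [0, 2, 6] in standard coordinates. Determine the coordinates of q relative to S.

[-1, -3, -1]

We seek scalars with c_1 b1 + ... + c_3 b3 = q; equivalently solve M c = q where the columns of M are b1, ..., b3.
Row-reducing the augmented matrix [M | q] gives c = (-1, -3, -1).
Check: -b1 - 3b2 - b3 = [0, 2, 6].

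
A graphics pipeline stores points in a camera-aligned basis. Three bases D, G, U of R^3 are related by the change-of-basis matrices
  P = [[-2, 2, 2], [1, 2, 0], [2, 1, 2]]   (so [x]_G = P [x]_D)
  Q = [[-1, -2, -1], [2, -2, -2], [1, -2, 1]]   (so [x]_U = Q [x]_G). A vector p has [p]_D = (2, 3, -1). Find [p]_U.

Apply P to get G-coordinates (0, 8, 5), then Q to get U-coordinates.
The result is [p]_U = (-21, -26, -11).

(-21, -26, -11)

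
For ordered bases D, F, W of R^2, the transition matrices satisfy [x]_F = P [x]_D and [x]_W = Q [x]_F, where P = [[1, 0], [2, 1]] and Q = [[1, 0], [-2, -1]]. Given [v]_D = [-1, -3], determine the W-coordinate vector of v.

Apply P to get F-coordinates [-1, -5], then Q to get W-coordinates.
The result is [v]_W = [-1, 7].

[-1, 7]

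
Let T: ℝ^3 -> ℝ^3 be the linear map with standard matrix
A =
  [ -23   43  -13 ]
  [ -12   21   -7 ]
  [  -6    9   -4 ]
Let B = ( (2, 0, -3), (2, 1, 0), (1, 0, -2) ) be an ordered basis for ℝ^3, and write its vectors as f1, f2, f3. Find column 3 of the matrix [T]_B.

(0, 2, -1)

Column 3 of [T]_B is the B-coordinate vector of T(f3).
In standard coordinates T(f3) = A f3 = (3, 2, 2).
Converting to B: (3, 2, 2) = 0·f1 + 2f2 - f3, so the coordinate vector is (0, 2, -1).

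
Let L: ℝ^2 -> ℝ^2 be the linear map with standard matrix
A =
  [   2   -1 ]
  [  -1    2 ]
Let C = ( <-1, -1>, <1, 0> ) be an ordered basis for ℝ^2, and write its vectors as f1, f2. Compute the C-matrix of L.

Let P have columns f1, f2. Then [L]_C = P^(-1) A P.
Here det P = 1, so P^(-1) is integer; computing A P first and then P^(-1)(A P) gives [[1, 1], [0, 3]].

[[1, 1], [0, 3]]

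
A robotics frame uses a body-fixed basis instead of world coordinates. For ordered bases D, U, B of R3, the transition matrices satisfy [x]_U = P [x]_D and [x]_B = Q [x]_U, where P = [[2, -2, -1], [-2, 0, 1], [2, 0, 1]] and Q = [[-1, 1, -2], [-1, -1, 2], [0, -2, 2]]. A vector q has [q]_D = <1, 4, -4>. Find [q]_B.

First [q]_U = P [q]_D = <-2, -6, -2>.
Then [q]_B = Q [q]_U = <0, 4, 8>.

<0, 4, 8>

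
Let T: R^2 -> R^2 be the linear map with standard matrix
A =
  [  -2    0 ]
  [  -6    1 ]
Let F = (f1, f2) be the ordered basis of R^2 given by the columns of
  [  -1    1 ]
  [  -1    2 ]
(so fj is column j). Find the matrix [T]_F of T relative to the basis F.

[[1, 0], [3, -2]]

With P the matrix whose columns are f1, f2, [T]_F = P^(-1) A P.
Column by column: T(f1) = A f1 = (2, 5); its F-coordinates (1, 3) give column 1.
Continuing for each basis vector yields [T]_F = [[1, 0], [3, -2]].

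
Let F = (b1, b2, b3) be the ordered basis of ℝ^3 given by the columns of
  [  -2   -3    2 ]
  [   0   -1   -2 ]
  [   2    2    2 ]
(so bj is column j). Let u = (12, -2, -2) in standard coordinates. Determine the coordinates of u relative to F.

We seek scalars with c_1 b1 + ... + c_3 b3 = u; equivalently solve M c = u where the columns of M are b1, ..., b3.
Gaussian elimination on [M | u] yields c = (-1, -2, 2).
Check: -b1 - 2b2 + 2b3 = (12, -2, -2).

(-1, -2, 2)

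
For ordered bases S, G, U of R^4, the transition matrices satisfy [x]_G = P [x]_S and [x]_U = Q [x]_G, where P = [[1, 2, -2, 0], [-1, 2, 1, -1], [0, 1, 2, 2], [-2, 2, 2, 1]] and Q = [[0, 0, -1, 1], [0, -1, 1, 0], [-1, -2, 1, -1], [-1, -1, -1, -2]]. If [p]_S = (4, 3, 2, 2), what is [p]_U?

(-7, 9, -3, -27)

Apply P to get G-coordinates (6, 2, 11, 4), then Q to get U-coordinates.
The result is [p]_U = (-7, 9, -3, -27).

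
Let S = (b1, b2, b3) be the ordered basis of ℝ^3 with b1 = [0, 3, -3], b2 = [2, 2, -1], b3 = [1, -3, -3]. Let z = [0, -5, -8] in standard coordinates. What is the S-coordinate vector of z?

[z]_S is the unique c with M c = z, where M has columns b1, ..., b3.
Solving this 3x3 system gives c = (1, -1, 2).
Check: b1 - b2 + 2b3 = [0, -5, -8].

[1, -1, 2]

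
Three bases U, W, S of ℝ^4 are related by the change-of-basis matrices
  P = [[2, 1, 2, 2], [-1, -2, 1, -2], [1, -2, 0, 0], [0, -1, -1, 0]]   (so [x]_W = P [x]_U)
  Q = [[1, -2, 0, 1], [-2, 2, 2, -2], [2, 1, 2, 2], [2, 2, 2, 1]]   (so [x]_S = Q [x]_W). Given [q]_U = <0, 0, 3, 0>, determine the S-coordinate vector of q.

Apply P to get W-coordinates <6, 3, 0, -3>, then Q to get S-coordinates.
The result is [q]_S = <-3, 0, 9, 15>.

<-3, 0, 9, 15>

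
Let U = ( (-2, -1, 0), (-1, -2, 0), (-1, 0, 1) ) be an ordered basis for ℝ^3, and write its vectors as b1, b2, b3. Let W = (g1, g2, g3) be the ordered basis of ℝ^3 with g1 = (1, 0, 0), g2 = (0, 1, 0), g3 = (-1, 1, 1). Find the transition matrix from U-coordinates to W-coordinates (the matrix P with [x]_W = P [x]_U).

Take x = bj: its U-coordinates are the j-th standard unit vector, so P e_j — column j of P — equals [bj]_W.
b1 = -2g1 - g2 + 0·g3, giving column 1 = (-2, -1, 0); repeating for each j gives P = [[-2, -1, 0], [-1, -2, -1], [0, 0, 1]].

[[-2, -1, 0], [-1, -2, -1], [0, 0, 1]]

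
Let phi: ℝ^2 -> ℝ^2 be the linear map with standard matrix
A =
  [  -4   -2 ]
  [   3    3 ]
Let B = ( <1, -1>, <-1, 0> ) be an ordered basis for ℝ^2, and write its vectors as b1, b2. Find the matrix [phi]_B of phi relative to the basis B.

[[0, 3], [2, -1]]

The j-th column of [phi]_B is [phi(bj)]_B.
phi(b1) = A b1 = <-2, 0> = 0·b1 + 2b2, so column 1 is <0, 2>.
Repeating for b2 and assembling the columns gives [[0, 3], [2, -1]].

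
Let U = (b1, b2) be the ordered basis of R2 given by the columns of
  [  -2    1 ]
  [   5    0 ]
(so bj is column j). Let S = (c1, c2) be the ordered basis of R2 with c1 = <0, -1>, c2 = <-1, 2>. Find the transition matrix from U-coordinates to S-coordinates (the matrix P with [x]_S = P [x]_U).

Let M have columns bj and N have columns cj. Then for every x, N [x]_S = x = M [x]_U, so P = N^(-1) M.
Since det N = -1, N^(-1) has integer entries; multiplying gives P = [[-1, -2], [2, -1]].

[[-1, -2], [2, -1]]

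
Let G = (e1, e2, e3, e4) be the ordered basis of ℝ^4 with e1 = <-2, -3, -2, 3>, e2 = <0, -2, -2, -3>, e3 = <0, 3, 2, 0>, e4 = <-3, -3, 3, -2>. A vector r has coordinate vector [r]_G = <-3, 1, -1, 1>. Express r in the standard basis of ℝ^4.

<3, 1, 5, -14>

r = M [r]_G, where M has columns e1, ..., e4.
Carrying out the matrix-vector product, r = <3, 1, 5, -14>.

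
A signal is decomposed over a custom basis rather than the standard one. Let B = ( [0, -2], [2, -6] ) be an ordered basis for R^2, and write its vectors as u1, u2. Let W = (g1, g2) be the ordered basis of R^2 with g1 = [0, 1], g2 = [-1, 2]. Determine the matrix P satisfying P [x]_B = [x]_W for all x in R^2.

[[-2, -2], [0, -2]]

Let M have columns uj and N have columns gj. Then for every x, N [x]_W = x = M [x]_B, so P = N^(-1) M.
Since det N = 1, N^(-1) has integer entries; multiplying gives P = [[-2, -2], [0, -2]].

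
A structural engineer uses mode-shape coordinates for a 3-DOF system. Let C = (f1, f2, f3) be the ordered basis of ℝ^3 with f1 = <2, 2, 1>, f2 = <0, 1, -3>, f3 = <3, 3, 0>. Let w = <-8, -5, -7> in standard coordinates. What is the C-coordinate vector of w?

We seek scalars with c_1 f1 + ... + c_3 f3 = w; equivalently solve M c = w where the columns of M are f1, ..., f3.
Solving this 3x3 system gives c = (2, 3, -4).
Check: 2f1 + 3f2 - 4f3 = <-8, -5, -7>.

<2, 3, -4>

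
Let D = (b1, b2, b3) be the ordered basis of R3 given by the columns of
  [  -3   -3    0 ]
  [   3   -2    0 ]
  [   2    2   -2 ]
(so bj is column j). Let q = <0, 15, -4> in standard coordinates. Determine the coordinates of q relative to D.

<3, -3, 2>

Write q = c_1 b1 + ... + c_3 b3 and solve for the c_i.
Solving this 3x3 system gives c = (3, -3, 2).
Check: 3b1 - 3b2 + 2b3 = <0, 15, -4>.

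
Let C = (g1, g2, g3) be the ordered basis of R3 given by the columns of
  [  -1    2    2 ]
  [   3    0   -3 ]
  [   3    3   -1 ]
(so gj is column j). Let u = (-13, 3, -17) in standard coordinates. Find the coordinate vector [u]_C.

(-3, -4, -4)

Write u = c_1 g1 + ... + c_3 g3 and solve for the c_i.
Row-reducing the augmented matrix [M | u] gives c = (-3, -4, -4).
Check: -3g1 - 4g2 - 4g3 = (-13, 3, -17).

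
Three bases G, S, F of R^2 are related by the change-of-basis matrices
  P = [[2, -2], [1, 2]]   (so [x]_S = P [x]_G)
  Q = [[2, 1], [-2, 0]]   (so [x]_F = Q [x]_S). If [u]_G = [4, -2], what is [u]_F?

Apply P to get S-coordinates [12, 0], then Q to get F-coordinates.
The result is [u]_F = [24, -24].

[24, -24]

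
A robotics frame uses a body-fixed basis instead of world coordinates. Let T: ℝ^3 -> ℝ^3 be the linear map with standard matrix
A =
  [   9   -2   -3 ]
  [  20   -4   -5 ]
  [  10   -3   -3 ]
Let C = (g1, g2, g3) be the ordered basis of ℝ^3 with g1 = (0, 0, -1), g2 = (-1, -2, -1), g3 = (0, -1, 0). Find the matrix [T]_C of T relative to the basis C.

With P the matrix whose columns are g1, ..., g3, [T]_C = P^(-1) A P.
Column by column: T(g1) = A g1 = (3, 5, 3); its C-coordinates (0, -3, 1) give column 1.
Continuing for each basis vector yields [T]_C = [[0, -1, -1], [-3, 2, -2], [1, 3, 0]].

[[0, -1, -1], [-3, 2, -2], [1, 3, 0]]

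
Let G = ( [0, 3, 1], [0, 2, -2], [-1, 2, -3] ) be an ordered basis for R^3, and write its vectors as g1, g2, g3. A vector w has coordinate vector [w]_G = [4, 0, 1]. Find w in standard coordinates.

[-1, 14, 1]

The coordinates say w = 4g1 + 0·g2 + g3; adding the scaled basis vectors gives [-1, 14, 1].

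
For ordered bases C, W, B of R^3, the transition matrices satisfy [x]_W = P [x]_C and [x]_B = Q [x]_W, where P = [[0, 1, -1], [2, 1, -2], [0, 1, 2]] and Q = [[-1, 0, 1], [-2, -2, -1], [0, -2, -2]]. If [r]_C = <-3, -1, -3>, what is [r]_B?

Composing the changes, [r]_B = Q P [r]_C.
Q P = [[0, 0, 3], [-4, -5, 4], [-4, -4, 0]]; applying this to <-3, -1, -3> gives <-9, 5, 16>.

<-9, 5, 16>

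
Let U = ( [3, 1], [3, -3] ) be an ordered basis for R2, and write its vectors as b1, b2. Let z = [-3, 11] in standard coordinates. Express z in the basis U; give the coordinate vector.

[2, -3]

We seek scalars with c_1 b1 + c_2 b2 = z; equivalently solve M c = z where the columns of M are b1, b2.
System: 3c_1 + 3c_2 = -3, c_1 - 3c_2 = 11; solving gives c_1 = 2, c_2 = -3.
Check: 2b1 - 3b2 = [-3, 11].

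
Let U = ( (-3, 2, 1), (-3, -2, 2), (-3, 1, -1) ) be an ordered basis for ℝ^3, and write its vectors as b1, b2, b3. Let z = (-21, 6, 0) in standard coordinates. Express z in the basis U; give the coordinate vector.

Write z = c_1 b1 + ... + c_3 b3 and solve for the c_i.
Solving this 3x3 system gives c = (2, 1, 4).
Check: 2b1 + b2 + 4b3 = (-21, 6, 0).

(2, 1, 4)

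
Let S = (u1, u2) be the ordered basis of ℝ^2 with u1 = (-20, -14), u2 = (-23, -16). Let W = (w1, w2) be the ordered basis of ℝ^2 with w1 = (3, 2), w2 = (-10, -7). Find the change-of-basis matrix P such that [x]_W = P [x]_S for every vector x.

Column j of P is [uj]_W, since P maps S-coordinates to W-coordinates.
Expressing u1 in W: u1 = 0·w1 + 2w2, so column 1 of P is (0, 2).
Doing the same for each uj gives P = [[0, -1], [2, 2]].

[[0, -1], [2, 2]]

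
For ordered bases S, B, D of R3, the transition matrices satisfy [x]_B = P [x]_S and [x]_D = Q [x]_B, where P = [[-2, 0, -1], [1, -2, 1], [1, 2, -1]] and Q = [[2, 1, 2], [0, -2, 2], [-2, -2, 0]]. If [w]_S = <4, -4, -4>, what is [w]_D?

Apply P to get B-coordinates <-4, 8, 0>, then Q to get D-coordinates.
The result is [w]_D = <0, -16, -8>.

<0, -16, -8>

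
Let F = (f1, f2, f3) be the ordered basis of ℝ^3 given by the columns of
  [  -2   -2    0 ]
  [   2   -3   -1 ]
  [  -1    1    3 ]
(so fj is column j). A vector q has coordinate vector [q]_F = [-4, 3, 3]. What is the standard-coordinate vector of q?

The coordinates say q = -4f1 + 3f2 + 3f3; adding the scaled basis vectors gives [2, -20, 16].

[2, -20, 16]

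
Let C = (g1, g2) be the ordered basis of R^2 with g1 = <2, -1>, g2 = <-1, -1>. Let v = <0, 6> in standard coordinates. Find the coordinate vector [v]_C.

[v]_C is the unique c with M c = v, where M has columns g1, g2.
System: 2c_1 - c_2 = 0, -c_1 - c_2 = 6; solving gives c_1 = -2, c_2 = -4.
Check: -2g1 - 4g2 = <0, 6>.

<-2, -4>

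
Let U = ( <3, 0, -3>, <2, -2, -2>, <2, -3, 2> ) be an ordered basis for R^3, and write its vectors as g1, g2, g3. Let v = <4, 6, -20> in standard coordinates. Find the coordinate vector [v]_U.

Write v = c_1 g1 + ... + c_3 g3 and solve for the c_i.
Solving this 3x3 system gives c = (2, 3, -4).
Check: 2g1 + 3g2 - 4g3 = <4, 6, -20>.

<2, 3, -4>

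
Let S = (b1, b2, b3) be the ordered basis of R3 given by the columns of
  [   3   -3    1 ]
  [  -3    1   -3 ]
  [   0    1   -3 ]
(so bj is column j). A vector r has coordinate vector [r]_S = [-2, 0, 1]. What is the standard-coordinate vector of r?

The coordinates say r = -2b1 + 0·b2 + b3; adding the scaled basis vectors gives [-5, 3, -3].

[-5, 3, -3]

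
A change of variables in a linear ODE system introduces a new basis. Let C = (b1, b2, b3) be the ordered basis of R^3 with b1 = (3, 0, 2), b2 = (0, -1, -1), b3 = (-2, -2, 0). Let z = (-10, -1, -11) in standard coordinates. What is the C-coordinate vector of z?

We seek scalars with c_1 b1 + ... + c_3 b3 = z; equivalently solve M c = z where the columns of M are b1, ..., b3.
Gaussian elimination on [M | z] yields c = (-4, 3, -1).
Check: -4b1 + 3b2 - b3 = (-10, -1, -11).

(-4, 3, -1)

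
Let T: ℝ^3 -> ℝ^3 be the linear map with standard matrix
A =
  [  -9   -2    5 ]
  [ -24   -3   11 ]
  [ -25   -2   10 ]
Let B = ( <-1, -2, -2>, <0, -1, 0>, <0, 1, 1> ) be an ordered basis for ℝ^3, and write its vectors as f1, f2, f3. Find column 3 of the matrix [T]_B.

<-3, 0, 2>

Compute T(f3) = A f3 = <3, 8, 8> in standard coordinates.
Then write this in B-coordinates: solve for y in y_1 f1 + ... + y_3 f3 = <3, 8, 8>.
This gives y = <-3, 0, 2>, which is column 3 of [T]_B.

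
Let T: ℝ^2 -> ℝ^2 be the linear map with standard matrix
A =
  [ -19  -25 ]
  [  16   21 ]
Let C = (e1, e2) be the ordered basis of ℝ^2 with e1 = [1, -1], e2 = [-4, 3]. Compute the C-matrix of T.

With P the matrix whose columns are e1, e2, [T]_C = P^(-1) A P.
Column by column: T(e1) = A e1 = [6, -5]; its C-coordinates [2, -1] give column 1.
Continuing for each basis vector yields [T]_C = [[2, 1], [-1, 0]].

[[2, 1], [-1, 0]]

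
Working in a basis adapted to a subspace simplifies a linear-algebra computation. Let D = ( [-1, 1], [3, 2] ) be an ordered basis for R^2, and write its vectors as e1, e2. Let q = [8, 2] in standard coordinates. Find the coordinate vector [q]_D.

Write q = c_1 e1 + c_2 e2 and solve for the c_i.
System: -c_1 + 3c_2 = 8, c_1 + 2c_2 = 2; solving gives c_1 = -2, c_2 = 2.
Check: -2e1 + 2e2 = [8, 2].

[-2, 2]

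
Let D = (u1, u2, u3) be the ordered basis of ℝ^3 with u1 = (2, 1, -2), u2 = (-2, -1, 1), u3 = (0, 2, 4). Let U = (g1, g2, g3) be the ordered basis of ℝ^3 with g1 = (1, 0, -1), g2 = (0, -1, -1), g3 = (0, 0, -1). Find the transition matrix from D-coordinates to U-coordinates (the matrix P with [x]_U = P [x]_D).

[[2, -2, 0], [-1, 1, -2], [1, 0, -2]]

Column j of P is [uj]_U, since P maps D-coordinates to U-coordinates.
Expressing u1 in U: u1 = 2g1 - g2 + g3, so column 1 of P is (2, -1, 1).
Doing the same for each uj gives P = [[2, -2, 0], [-1, 1, -2], [1, 0, -2]].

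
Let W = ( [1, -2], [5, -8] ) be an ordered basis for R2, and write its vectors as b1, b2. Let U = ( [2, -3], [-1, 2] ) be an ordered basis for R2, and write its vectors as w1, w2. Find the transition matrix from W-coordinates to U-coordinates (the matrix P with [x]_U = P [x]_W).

[[0, 2], [-1, -1]]

Column j of P is [bj]_U, since P maps W-coordinates to U-coordinates.
Expressing b1 in U: b1 = 0·w1 - w2, so column 1 of P is [0, -1].
Doing the same for each bj gives P = [[0, 2], [-1, -1]].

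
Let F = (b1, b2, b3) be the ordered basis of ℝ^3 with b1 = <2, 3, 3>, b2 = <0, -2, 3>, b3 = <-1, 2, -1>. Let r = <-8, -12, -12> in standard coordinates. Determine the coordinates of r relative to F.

<-4, 0, 0>

Write r = c_1 b1 + ... + c_3 b3 and solve for the c_i.
Solving this 3x3 system gives c = (-4, 0, 0).
Check: -4b1 + 0·b2 + 0·b3 = <-8, -12, -12>.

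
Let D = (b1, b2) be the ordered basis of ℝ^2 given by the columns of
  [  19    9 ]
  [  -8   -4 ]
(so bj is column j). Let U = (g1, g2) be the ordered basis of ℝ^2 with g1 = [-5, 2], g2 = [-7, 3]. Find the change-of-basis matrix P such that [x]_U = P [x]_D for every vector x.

[[-1, 1], [-2, -2]]

Let M have columns bj and N have columns gj. Then for every x, N [x]_U = x = M [x]_D, so P = N^(-1) M.
Since det N = -1, N^(-1) has integer entries; multiplying gives P = [[-1, 1], [-2, -2]].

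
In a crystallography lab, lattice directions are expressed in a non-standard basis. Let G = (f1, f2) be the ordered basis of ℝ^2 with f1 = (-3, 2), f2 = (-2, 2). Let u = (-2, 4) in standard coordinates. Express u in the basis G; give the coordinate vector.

Write u = c_1 f1 + c_2 f2 and solve for the c_i.
System: -3c_1 - 2c_2 = -2, 2c_1 + 2c_2 = 4; solving gives c_1 = -2, c_2 = 4.
Check: -2f1 + 4f2 = (-2, 4).

(-2, 4)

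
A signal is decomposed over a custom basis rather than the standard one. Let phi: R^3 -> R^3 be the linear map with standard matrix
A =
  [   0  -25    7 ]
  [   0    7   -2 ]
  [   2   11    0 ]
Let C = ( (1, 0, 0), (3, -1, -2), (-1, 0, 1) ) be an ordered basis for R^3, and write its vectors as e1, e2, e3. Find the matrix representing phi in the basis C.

With P the matrix whose columns are e1, ..., e3, [phi]_C = P^(-1) A P.
Column by column: phi(e1) = A e1 = (0, 0, 2); its C-coordinates (2, 0, 2) give column 1.
Continuing for each basis vector yields [phi]_C = [[2, 3, 3], [0, 3, 2], [2, 1, 2]].

[[2, 3, 3], [0, 3, 2], [2, 1, 2]]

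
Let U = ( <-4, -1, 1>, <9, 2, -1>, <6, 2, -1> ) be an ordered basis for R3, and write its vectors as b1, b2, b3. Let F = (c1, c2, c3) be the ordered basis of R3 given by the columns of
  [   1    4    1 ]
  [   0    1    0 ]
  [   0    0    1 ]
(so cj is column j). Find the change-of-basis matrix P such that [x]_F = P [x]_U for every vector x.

[[-1, 2, -1], [-1, 2, 2], [1, -1, -1]]

Column j of P is [bj]_F, since P maps U-coordinates to F-coordinates.
Expressing b1 in F: b1 = -c1 - c2 + c3, so column 1 of P is <-1, -1, 1>.
Doing the same for each bj gives P = [[-1, 2, -1], [-1, 2, 2], [1, -1, -1]].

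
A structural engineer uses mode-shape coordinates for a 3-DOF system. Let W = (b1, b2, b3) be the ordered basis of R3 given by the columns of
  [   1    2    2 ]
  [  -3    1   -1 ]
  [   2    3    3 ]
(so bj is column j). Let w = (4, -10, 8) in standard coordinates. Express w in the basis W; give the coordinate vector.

(4, 1, -1)

[w]_W is the unique c with M c = w, where M has columns b1, ..., b3.
Solving this 3x3 system gives c = (4, 1, -1).
Check: 4b1 + b2 - b3 = (4, -10, 8).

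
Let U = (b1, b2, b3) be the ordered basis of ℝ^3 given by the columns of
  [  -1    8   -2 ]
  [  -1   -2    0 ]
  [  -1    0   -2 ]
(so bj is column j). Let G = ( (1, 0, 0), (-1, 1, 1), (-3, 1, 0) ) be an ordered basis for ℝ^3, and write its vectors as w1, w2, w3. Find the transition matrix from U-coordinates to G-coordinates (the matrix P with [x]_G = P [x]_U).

Let M have columns bj and N have columns wj. Then for every x, N [x]_G = x = M [x]_U, so P = N^(-1) M.
Since det N = -1, N^(-1) has integer entries; multiplying gives P = [[-2, 2, 2], [-1, 0, -2], [0, -2, 2]].

[[-2, 2, 2], [-1, 0, -2], [0, -2, 2]]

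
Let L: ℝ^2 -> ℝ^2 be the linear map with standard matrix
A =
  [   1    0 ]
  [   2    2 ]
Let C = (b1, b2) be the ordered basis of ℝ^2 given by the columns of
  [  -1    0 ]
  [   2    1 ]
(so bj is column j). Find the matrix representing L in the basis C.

[[1, 0], [0, 2]]

The j-th column of [L]_C is [L(bj)]_C.
L(b1) = A b1 = <-1, 2> = b1 + 0·b2, so column 1 is <1, 0>.
Repeating for b2 and assembling the columns gives [[1, 0], [0, 2]].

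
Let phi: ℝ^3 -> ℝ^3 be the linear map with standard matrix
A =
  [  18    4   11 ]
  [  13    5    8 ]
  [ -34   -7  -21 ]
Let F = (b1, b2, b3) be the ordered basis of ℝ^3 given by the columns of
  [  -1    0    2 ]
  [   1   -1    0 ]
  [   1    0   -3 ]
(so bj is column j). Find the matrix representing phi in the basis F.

Let P have columns b1, ..., b3. Then [phi]_F = P^(-1) A P.
Here det P = -1, so P^(-1) is integer; computing A P first and then P^(-1)(A P) gives [[-3, -2, 1], [-3, 3, -1], [-3, -3, 2]].

[[-3, -2, 1], [-3, 3, -1], [-3, -3, 2]]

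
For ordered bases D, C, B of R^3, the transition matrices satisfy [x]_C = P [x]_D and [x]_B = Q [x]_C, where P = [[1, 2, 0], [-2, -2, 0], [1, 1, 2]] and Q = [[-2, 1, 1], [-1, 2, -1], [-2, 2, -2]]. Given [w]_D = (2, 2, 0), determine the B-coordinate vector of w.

Composing the changes, [w]_B = Q P [w]_D.
Q P = [[-3, -5, 2], [-6, -7, -2], [-8, -10, -4]]; applying this to (2, 2, 0) gives (-16, -26, -36).

(-16, -26, -36)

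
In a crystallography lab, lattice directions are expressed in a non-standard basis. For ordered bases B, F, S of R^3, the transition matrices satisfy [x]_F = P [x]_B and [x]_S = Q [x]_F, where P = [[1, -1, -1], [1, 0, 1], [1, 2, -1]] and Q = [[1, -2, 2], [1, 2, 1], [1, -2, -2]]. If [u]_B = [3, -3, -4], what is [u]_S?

Composing the changes, [u]_S = Q P [u]_B.
Q P = [[1, 3, -5], [4, 1, 0], [-3, -5, -1]]; applying this to [3, -3, -4] gives [14, 9, 10].

[14, 9, 10]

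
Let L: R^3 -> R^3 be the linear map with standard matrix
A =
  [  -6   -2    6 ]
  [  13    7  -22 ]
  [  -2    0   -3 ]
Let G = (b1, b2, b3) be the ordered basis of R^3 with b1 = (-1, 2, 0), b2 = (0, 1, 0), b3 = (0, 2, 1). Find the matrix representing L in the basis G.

With P the matrix whose columns are b1, ..., b3, [L]_G = P^(-1) A P.
Column by column: L(b1) = A b1 = (2, 1, 2); its G-coordinates (-2, 1, 2) give column 1.
Continuing for each basis vector yields [L]_G = [[-2, 2, -2], [1, 3, 2], [2, 0, -3]].

[[-2, 2, -2], [1, 3, 2], [2, 0, -3]]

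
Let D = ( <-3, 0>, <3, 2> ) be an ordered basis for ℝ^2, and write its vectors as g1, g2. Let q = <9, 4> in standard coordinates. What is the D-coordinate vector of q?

<-1, 2>

Write q = c_1 g1 + c_2 g2 and solve for the c_i.
System: -3c_1 + 3c_2 = 9, 0c_1 + 2c_2 = 4; solving gives c_1 = -1, c_2 = 2.
Check: -g1 + 2g2 = <9, 4>.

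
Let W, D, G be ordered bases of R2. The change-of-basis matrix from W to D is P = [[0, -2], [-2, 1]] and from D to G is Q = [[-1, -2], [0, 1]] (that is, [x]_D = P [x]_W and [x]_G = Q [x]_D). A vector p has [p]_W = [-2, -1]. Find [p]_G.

Apply P to get D-coordinates [2, 3], then Q to get G-coordinates.
The result is [p]_G = [-8, 3].

[-8, 3]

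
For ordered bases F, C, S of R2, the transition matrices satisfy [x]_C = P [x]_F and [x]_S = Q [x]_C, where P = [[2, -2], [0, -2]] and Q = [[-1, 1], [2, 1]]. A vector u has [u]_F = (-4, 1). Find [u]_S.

Apply P to get C-coordinates (-10, -2), then Q to get S-coordinates.
The result is [u]_S = (8, -22).

(8, -22)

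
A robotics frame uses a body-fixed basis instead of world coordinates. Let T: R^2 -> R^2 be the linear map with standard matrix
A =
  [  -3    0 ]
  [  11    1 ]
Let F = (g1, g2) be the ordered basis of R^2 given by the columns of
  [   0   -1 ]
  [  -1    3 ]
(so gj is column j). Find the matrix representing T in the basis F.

The j-th column of [T]_F is [T(gj)]_F.
T(g1) = A g1 = [0, -1] = g1 + 0·g2, so column 1 is [1, 0].
Repeating for g2 and assembling the columns gives [[1, -1], [0, -3]].

[[1, -1], [0, -3]]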